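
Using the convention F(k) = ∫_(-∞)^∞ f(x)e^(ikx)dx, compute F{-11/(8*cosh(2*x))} -11*pi/(16*cosh(pi*k/4))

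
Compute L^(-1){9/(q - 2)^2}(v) 9*v*exp(2*v)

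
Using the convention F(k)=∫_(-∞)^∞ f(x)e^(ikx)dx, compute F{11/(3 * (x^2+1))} 11 * pi * exp(-Abs(k))/3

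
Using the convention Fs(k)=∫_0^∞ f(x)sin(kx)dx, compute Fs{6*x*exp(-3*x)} 36*k/(k^2 + 9)^2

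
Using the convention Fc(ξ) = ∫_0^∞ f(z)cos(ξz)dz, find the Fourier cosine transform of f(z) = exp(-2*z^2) sqrt(2)*sqrt(pi)*exp(-ξ^2/8)/4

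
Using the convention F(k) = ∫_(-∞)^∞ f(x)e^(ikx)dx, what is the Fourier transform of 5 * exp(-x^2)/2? 5 * sqrt(pi) * exp(-k^2/4)/2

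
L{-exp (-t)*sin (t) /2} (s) -1/ (2*(s + 1) ^2 + 2) 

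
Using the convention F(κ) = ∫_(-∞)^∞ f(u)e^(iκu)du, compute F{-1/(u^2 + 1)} -pi*exp(-Abs(κ))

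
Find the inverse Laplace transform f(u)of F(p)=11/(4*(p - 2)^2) 11*u*exp(2*u)/4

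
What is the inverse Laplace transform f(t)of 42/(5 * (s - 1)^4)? 7 * t^3 * exp(t)/5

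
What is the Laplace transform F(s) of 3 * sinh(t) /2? 3/(2 * (s^2 - 1) ) 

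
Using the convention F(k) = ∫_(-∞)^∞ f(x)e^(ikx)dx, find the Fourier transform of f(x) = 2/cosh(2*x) pi/cosh(pi*k/4)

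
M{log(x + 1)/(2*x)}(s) -pi*csc(pi*s)/(2*s - 2)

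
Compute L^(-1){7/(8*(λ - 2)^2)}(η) 7*η*exp(2*η)/8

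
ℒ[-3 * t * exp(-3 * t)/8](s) -3/(8 * (s+3)^2)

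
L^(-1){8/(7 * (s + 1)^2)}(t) 8 * t * exp(-t)/7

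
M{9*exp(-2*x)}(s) 9*gamma(s)/2^s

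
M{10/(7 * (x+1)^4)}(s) 5 * gamma(s) * gamma(4 - s)/21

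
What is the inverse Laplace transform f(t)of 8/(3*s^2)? 8*t/3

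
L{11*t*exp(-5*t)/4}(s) 11/(4*(s + 5)^2)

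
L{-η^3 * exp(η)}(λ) -6/(λ - 1)^4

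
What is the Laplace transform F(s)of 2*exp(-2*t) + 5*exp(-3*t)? 2/(s + 2) + 5/(s + 3)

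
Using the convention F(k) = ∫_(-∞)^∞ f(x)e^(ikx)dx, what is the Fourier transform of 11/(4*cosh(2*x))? 11*pi/(8*cosh(pi*k/4))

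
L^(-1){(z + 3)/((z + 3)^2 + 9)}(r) exp(-3 * r) * cos(3 * r)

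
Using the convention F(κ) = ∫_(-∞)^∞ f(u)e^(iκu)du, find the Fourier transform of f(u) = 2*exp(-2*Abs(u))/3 8/(3*(κ^2 + 4))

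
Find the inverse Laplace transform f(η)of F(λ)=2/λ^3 η^2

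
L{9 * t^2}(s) 18/s^3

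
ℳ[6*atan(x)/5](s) -3*pi*sec(pi*s/2)/(5*s)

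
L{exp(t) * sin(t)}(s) 1/((s - 1)^2+1)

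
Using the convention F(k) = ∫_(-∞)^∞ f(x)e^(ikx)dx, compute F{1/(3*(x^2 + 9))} pi*exp(-3*Abs(k))/9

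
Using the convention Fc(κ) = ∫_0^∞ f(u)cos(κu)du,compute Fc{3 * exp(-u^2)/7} 3 * sqrt(pi) * exp(-κ^2/4)/14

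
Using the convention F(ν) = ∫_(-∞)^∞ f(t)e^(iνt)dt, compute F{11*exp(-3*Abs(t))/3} 22/(ν^2 + 9)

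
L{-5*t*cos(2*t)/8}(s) 5*(4 - s^2)/(8*(s^2 + 4)^2)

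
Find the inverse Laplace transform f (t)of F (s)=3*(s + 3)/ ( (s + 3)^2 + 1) 3*exp (-3*t)*cos (t)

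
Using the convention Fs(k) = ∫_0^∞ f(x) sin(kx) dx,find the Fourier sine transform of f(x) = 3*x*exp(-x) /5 6*k/(5*(k^2 + 1) ^2) 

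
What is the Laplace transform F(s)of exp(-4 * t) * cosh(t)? (s + 4)/((s + 4)^2 - 1)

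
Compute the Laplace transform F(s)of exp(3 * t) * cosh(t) (s - 3)/((s - 3)^2 - 1)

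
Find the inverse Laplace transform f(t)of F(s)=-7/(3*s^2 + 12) -7*sin(2*t)/6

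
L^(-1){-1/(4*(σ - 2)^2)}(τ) -τ*exp(2*τ)/4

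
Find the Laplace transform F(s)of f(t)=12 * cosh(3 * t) 12 * s/(s^2 - 9)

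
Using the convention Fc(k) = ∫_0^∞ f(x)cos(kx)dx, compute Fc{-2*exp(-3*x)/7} -6/(7*k^2 + 63)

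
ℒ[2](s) 2/s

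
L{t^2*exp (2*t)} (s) 2/ (s - 2)^3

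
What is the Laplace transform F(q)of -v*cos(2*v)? (4 - q^2)/(q^2+4)^2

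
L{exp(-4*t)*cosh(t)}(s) (s + 4)/((s + 4)^2 - 1)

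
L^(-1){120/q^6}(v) v^5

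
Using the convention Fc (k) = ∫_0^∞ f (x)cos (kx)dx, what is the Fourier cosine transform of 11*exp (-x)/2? 11/ (2*(k^2 + 1))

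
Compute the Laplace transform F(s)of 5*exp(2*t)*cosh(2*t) 5*(s - 2)/(s*(s - 4))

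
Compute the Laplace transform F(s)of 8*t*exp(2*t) 8/(s - 2)^2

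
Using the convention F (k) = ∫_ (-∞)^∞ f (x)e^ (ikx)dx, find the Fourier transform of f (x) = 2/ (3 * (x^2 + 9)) 2 * pi * exp (-3 * Abs (k))/9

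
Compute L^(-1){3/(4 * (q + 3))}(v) 3 * exp(-3 * v)/4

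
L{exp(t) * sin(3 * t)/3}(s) 1/((s - 1)^2 + 9)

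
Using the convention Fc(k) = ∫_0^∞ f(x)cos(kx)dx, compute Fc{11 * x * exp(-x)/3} 11 * (1 - k^2)/(3 * (k^2 + 1)^2)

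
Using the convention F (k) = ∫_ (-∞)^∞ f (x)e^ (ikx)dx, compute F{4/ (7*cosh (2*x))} 2*pi/ (7*cosh (pi*k/4))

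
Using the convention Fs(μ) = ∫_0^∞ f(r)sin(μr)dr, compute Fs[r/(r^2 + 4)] pi*exp(-2*μ)/2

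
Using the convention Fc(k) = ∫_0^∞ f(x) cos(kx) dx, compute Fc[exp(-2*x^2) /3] sqrt(2)*sqrt(pi)*exp(-k^2/8) /12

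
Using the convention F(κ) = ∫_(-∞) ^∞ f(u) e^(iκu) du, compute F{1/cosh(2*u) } pi/(2*cosh(pi*κ/4) ) 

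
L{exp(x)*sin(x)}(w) 1/((w - 1)^2 + 1)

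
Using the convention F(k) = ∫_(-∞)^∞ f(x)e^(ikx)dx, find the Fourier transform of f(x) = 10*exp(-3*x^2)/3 10*sqrt(3)*sqrt(pi)*exp(-k^2/12)/9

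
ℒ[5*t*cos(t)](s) 5*(s^2 - 1) /(s^2 + 1) ^2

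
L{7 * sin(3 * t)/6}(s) 7/(2 * (s^2 + 9))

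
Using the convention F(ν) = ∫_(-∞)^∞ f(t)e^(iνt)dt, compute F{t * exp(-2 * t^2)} sqrt(2) * I * sqrt(pi) * ν * exp(-ν^2/8)/8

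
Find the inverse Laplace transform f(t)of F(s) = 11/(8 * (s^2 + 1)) 11 * sin(t)/8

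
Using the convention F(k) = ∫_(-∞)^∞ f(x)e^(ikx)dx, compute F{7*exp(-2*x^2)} 7*sqrt(2)*sqrt(pi)*exp(-k^2/8)/2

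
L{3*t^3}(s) 18/s^4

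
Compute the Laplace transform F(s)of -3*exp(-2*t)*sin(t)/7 -3/(7*(s+2)^2+7)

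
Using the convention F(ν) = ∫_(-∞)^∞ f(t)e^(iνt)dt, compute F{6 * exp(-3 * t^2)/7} 2 * sqrt(3) * sqrt(pi) * exp(-ν^2/12)/7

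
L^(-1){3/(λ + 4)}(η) 3*exp(-4*η)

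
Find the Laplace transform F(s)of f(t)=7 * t 7/s^2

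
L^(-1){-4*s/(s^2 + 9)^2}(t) -2*t*sin(3*t)/3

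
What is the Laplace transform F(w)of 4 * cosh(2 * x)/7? 4 * w/(7 * (w^2-4))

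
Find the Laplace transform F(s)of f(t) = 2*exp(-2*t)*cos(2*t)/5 2*(s + 2)/(5*((s + 2)^2 + 4))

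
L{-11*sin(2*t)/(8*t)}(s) -11*atan(2/s)/8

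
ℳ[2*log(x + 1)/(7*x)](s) -2*pi*csc(pi*s)/(7*s - 7)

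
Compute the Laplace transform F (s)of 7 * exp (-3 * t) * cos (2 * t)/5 7 * (s + 3)/ (5 * ( (s + 3)^2 + 4))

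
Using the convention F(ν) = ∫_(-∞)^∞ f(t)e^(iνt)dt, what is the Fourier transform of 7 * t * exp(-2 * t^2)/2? 7 * sqrt(2) * I * sqrt(pi) * ν * exp(-ν^2/8)/16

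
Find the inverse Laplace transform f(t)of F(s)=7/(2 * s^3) 7 * t^2/4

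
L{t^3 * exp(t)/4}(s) 3/(2 * (s - 1)^4)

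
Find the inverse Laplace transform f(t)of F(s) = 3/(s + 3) 3 * exp(-3 * t)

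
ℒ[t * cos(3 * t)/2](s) (s^2-9)/(2 * (s^2 + 9)^2)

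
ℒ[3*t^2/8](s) 3/(4*s^3) 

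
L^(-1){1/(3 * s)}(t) 1/3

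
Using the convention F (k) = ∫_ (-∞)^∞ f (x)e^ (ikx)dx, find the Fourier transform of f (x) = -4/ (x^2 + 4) -2 * pi * exp (-2 * Abs (k))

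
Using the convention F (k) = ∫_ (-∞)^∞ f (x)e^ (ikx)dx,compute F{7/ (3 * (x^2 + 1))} 7 * pi * exp (-Abs (k))/3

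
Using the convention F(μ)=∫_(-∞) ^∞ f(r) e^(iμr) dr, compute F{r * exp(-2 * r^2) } sqrt(2) * I * sqrt(pi) * μ * exp(-μ^2/8) /8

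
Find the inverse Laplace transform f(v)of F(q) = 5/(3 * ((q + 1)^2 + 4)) 5 * exp(-v) * sin(2 * v)/6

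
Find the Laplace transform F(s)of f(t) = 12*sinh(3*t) 36/(s^2 - 9)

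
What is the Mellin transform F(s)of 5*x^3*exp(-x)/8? 5*gamma(s + 3)/8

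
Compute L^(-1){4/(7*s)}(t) 4/7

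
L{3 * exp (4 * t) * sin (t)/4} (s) 3/ (4 * ( (s - 4)^2 + 1))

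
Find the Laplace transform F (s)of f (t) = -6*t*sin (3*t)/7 -36*s/ (7*(s^2 + 9)^2)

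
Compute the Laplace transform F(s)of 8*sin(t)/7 8/(7*(s^2 + 1))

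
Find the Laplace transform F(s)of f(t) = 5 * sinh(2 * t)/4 5/(2 * (s^2 - 4))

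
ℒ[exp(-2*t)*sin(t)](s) 1/((s + 2)^2 + 1)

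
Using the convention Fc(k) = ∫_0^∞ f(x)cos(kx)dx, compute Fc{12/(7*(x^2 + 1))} 6*pi*exp(-k)/7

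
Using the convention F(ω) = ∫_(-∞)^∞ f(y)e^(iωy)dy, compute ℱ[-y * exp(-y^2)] -I * sqrt(pi) * ω * exp(-ω^2/4)/2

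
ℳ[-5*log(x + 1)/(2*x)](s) 5*pi*csc(pi*s)/(2*(s - 1))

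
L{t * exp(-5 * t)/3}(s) 1/(3 * (s+5)^2)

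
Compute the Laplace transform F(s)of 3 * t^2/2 3/s^3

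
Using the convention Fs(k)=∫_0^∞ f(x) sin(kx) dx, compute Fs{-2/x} -pi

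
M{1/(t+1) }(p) pi * csc(pi * p) 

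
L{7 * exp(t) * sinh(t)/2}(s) 7/(2 * s * (s - 2))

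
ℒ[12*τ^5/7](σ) 1440/(7*σ^6) 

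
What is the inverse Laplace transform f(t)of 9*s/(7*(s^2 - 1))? 9*cosh(t)/7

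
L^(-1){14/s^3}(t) 7 * t^2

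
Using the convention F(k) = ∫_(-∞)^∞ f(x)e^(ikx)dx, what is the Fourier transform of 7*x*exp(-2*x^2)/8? 7*sqrt(2)*I*sqrt(pi)*k*exp(-k^2/8)/64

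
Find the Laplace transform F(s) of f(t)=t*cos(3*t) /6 (s^2 - 9) /(6*(s^2+9) ^2) 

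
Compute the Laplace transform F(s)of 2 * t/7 2/(7 * s^2)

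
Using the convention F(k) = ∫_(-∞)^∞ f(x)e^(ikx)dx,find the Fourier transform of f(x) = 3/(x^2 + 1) 3*pi*exp(-Abs(k))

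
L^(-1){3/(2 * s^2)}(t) 3 * t/2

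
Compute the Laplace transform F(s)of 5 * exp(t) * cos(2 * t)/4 5 * (s - 1)/(4 * ((s - 1)^2 + 4))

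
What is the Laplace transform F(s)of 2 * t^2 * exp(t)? 4/(s - 1)^3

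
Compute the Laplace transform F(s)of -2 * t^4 -48/s^5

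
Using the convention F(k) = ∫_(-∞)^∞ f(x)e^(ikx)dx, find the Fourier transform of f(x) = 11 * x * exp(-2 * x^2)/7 11 * sqrt(2) * I * sqrt(pi) * k * exp(-k^2/8)/56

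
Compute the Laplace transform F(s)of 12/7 12/(7 * s)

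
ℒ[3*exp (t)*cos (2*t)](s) 3*(s - 1)/ ( (s - 1)^2 + 4)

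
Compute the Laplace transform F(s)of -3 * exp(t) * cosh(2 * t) 3 * (1 - s)/((s - 1)^2 - 4)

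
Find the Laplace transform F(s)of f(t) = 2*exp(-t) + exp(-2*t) 1/(s + 2) + 2/(s + 1)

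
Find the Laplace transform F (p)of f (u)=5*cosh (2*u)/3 5*p/ (3*(p^2 - 4))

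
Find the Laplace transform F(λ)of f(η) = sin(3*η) 3/(λ^2 + 9)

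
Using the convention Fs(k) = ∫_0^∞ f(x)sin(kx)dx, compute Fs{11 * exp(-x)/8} 11 * k/(8 * (k^2 + 1))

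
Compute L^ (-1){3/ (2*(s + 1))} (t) 3*exp (-t)/2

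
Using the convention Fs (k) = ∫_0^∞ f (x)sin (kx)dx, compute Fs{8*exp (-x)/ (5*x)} 8*atan (k)/5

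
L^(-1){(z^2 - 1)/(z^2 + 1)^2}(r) r*cos(r)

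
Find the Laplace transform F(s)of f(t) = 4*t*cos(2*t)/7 4*(s^2 - 4)/(7*(s^2 + 4)^2)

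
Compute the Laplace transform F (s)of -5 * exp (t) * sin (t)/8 -5/ (8 * (s - 1)^2 + 8)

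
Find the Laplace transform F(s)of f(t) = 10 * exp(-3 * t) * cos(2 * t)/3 10 * (s + 3)/(3 * ((s + 3)^2 + 4))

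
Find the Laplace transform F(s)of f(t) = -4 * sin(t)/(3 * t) -4 * atan(1/s)/3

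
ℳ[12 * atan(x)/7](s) -6 * pi * sec(pi * s/2)/(7 * s)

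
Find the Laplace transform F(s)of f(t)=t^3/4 3/(2*s^4)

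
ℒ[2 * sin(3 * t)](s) 6/(s^2 + 9)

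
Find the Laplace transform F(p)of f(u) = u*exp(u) (p - 1)^(-2)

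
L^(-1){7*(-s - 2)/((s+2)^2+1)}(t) -7*exp(-2*t)*cos(t)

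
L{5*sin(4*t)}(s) 20/(s^2 + 16)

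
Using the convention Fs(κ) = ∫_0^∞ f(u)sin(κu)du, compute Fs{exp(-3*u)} κ/(κ^2+9)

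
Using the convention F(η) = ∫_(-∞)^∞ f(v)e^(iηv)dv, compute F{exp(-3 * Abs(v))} 6/(η^2 + 9)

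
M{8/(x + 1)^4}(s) 4 * gamma(s) * gamma(4 - s)/3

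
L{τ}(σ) σ^(-2)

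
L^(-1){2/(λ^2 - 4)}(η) sinh(2 * η)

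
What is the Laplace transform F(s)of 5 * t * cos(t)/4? 5 * (s^2 - 1)/(4 * (s^2+1)^2)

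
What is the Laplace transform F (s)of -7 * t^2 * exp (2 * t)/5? -14/ (5 * (s - 2)^3)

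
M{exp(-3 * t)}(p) gamma(p)/3^p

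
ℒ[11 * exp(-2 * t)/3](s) 11/(3 * (s+2))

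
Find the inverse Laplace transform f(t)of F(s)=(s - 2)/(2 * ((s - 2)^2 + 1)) exp(2 * t) * cos(t)/2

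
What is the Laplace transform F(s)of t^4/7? 24/(7*s^5)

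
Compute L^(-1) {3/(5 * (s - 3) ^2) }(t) 3 * t * exp(3 * t) /5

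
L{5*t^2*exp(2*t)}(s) 10/(s - 2)^3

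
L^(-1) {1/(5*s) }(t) 1/5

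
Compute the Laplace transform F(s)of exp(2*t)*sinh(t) 1/((s - 2)^2 - 1)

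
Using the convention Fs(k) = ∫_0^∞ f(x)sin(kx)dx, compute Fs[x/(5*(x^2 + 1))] pi*exp(-k)/10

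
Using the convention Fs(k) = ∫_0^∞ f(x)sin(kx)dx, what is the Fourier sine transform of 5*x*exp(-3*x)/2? 15*k/(k^2+9)^2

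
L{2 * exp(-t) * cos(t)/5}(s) 2 * (s + 1)/(5 * ((s + 1)^2 + 1))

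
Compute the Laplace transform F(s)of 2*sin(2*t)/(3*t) 2*atan(2/s)/3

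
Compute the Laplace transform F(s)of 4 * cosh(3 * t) 4 * s/(s^2 - 9)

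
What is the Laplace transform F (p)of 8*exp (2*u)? 8/ (p - 2)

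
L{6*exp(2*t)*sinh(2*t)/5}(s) 12/(5*s*(s - 4))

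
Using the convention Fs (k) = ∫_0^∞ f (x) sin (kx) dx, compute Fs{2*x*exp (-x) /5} 4*k/ (5*(k^2 + 1) ^2) 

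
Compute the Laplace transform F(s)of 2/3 2/(3 * s)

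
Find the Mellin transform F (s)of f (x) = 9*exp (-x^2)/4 9*gamma (s/2)/8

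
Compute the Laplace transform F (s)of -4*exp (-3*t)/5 -4/ (5*s+15)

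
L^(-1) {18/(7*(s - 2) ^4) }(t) 3*t^3*exp(2*t) /7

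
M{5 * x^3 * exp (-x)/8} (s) 5 * gamma (s+3)/8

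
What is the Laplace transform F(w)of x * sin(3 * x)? 6 * w/(w^2 + 9)^2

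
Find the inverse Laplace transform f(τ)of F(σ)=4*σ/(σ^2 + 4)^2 τ*sin(2*τ)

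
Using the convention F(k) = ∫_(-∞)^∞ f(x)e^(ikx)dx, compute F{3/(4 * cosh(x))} 3 * pi/(4 * cosh(pi * k/2))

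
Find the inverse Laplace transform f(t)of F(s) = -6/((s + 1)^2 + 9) -2*exp(-t)*sin(3*t)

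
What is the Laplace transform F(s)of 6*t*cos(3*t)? 6*(s^2 - 9)/(s^2+9)^2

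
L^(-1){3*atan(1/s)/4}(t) 3*sin(t)/(4*t)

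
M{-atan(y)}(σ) pi * sec(pi * σ/2)/(2 * σ)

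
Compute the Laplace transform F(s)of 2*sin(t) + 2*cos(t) 2/(s^2 + 1) + 2*s/(s^2 + 1)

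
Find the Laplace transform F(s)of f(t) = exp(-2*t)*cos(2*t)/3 (s + 2)/(3*((s + 2)^2 + 4))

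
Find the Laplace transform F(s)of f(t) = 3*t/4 3/(4*s^2)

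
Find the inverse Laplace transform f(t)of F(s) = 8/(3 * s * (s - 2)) 8 * exp(t) * sinh(t)/3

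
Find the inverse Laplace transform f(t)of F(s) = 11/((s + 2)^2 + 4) 11*exp(-2*t)*sin(2*t)/2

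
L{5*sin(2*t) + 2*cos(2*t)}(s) 10/(s^2 + 4) + 2*s/(s^2 + 4)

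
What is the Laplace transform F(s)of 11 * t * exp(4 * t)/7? 11/(7 * (s - 4)^2)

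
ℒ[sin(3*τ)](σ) 3/(σ^2 + 9)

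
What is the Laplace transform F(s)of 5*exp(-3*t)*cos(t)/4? 5*(s + 3)/(4*((s + 3)^2 + 1))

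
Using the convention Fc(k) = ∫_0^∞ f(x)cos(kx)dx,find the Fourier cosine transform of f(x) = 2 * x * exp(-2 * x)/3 2 * (4 - k^2)/(3 * (k^2 + 4)^2)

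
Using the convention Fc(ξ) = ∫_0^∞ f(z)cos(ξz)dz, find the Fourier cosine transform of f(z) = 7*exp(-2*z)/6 7/(3*(ξ^2+4))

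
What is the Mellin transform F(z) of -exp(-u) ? -gamma(z) 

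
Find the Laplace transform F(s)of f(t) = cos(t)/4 s/(4*(s^2 + 1))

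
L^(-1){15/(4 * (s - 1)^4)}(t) 5 * t^3 * exp(t)/8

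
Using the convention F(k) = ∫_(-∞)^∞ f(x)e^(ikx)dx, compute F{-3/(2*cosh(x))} -3*pi/(2*cosh(pi*k/2))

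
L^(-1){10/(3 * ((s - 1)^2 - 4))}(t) 5 * exp(t) * sinh(2 * t)/3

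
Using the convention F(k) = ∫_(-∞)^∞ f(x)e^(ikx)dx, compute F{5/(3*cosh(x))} 5*pi/(3*cosh(pi*k/2))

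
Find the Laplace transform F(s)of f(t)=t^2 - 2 2/s^3 - 2/s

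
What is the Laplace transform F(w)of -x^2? -2/w^3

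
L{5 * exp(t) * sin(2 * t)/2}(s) 5/((s - 1)^2 + 4)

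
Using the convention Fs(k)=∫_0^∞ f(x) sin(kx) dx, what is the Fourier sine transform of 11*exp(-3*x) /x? 11*atan(k/3) 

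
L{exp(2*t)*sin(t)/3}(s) 1/(3*((s - 2)^2 + 1))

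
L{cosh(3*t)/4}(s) s/(4*(s^2 - 9))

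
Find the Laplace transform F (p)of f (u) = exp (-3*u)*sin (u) 1/ ( (p+3)^2+1)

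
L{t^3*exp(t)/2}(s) 3/(s - 1)^4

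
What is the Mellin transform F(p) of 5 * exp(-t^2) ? 5 * gamma(p/2) /2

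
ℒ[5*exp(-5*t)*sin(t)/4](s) 5/(4*((s + 5)^2 + 1))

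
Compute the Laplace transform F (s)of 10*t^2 20/s^3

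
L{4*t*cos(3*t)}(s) 4*(s^2-9)/(s^2 + 9)^2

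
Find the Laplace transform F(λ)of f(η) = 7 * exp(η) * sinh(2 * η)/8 7/(4 * ((λ - 1)^2 - 4))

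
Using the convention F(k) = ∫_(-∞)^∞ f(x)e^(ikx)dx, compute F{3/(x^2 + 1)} 3*pi*exp(-Abs(k))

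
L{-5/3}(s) -5/(3 * s)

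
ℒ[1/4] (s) 1/(4 * s)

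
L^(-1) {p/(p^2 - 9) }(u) cosh(3 * u) 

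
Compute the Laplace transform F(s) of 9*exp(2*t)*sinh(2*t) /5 18/(5*s*(s - 4) ) 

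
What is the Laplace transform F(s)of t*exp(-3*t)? (s + 3)^(-2)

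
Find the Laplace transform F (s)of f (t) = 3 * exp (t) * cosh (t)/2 3 * (s - 1)/ (2 * s * (s - 2))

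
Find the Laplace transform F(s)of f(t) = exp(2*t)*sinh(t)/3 1/(3*((s - 2)^2 - 1))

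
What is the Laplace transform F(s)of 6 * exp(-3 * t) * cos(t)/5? 6 * (s + 3)/(5 * ((s + 3)^2 + 1))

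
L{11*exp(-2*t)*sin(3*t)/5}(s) 33/(5*((s + 2)^2 + 9))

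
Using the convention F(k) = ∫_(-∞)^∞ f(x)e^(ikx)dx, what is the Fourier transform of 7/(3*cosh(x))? 7*pi/(3*cosh(pi*k/2))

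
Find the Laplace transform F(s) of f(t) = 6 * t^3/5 36/(5 * s^4) 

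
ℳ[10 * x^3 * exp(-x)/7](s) 10 * gamma(s + 3)/7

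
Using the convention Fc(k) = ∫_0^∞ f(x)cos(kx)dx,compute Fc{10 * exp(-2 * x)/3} 20/(3 * (k^2 + 4))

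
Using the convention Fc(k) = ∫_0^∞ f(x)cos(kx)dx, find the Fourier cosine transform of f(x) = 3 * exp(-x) 3/(k^2 + 1)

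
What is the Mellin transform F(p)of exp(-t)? gamma(p)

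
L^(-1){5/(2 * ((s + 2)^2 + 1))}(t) 5 * exp(-2 * t) * sin(t)/2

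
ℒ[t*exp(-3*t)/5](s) 1/(5*(s + 3)^2)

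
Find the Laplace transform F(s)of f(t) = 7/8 7/(8*s)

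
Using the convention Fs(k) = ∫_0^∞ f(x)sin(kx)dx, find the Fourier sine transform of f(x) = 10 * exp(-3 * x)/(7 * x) 10 * atan(k/3)/7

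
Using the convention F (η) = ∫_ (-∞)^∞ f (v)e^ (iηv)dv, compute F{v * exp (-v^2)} I * sqrt (pi) * η * exp (-η^2/4)/2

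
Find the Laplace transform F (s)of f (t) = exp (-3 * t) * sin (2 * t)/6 1/ (3 * ( (s + 3)^2 + 4))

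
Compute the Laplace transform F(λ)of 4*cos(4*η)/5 4*λ/(5*(λ^2 + 16))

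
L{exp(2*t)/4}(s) 1/(4*(s - 2))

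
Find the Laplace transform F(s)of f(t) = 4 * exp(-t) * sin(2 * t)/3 8/(3 * ((s + 1)^2 + 4))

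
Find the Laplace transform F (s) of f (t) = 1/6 1/ (6*s) 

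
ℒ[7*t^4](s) 168/s^5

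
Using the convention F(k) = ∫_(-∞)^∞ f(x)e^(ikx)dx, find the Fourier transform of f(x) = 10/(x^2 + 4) 5 * pi * exp(-2 * Abs(k))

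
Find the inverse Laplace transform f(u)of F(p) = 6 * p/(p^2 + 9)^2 u * sin(3 * u)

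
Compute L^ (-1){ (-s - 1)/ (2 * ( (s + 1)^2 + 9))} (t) -exp (-t) * cos (3 * t)/2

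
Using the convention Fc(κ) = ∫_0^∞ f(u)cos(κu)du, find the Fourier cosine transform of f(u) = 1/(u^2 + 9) pi*exp(-3*κ)/6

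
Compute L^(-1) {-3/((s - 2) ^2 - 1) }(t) -3 * exp(2 * t) * sinh(t) 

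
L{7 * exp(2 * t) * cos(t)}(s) 7 * (s - 2)/((s - 2)^2 + 1)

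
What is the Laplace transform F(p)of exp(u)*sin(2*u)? 2/((p - 1)^2+4)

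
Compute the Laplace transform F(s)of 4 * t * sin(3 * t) 24 * s/(s^2 + 9)^2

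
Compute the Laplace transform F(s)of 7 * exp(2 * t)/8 7/(8 * (s - 2))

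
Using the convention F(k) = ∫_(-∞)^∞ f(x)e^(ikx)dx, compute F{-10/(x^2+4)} -5 * pi * exp(-2 * Abs(k))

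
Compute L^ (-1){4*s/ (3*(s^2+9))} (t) 4*cos (3*t)/3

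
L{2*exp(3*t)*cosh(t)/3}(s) 2*(s - 3)/(3*((s - 3)^2 - 1))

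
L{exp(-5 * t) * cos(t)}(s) (s+5)/((s+5)^2+1)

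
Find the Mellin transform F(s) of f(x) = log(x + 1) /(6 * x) -pi * csc(pi * s) /(6 * s - 6) 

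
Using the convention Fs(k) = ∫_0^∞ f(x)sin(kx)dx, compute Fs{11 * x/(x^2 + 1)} 11 * pi * exp(-k)/2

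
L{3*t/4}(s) 3/(4*s^2)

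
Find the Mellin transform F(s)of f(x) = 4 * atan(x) -2 * pi * sec(pi * s/2)/s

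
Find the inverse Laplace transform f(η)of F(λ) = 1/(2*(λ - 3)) exp(3*η)/2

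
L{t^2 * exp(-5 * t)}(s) 2/(s + 5)^3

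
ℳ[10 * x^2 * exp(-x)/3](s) 10 * gamma(s+2)/3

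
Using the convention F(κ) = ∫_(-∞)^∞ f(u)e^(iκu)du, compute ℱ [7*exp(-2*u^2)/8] 7*sqrt(2)*sqrt(pi)*exp(-κ^2/8)/16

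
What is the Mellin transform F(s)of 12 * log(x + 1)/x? -12 * pi * csc(pi * s)/(s - 1)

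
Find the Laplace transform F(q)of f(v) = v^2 2/q^3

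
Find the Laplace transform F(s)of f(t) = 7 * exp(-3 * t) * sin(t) 7/((s + 3)^2 + 1)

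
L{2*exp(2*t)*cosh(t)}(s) 2*(s - 2)/((s - 2)^2-1)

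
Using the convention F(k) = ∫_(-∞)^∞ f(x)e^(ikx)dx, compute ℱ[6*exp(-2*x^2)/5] 3*sqrt(2)*sqrt(pi)*exp(-k^2/8)/5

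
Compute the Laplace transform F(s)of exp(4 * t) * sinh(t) 1/((s - 4)^2 - 1)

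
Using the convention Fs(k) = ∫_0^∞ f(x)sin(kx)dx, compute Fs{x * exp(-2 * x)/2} 2 * k/(k^2 + 4)^2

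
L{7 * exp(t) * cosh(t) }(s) 7 * (s - 1) /(s * (s - 2) ) 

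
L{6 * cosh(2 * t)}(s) 6 * s/(s^2 - 4)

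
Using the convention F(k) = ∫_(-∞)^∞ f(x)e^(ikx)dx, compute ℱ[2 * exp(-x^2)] 2 * sqrt(pi) * exp(-k^2/4)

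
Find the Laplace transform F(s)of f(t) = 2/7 2/(7 * s)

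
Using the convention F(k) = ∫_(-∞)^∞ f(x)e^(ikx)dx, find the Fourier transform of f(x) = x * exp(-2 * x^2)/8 sqrt(2) * I * sqrt(pi) * k * exp(-k^2/8)/64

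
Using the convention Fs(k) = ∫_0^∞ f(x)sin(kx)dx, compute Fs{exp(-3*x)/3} k/(3*(k^2 + 9))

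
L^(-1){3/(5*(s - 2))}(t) 3*exp(2*t)/5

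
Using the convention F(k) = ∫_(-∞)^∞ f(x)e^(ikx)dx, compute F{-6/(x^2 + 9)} -2 * pi * exp(-3 * Abs(k))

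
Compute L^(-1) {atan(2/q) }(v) sin(2 * v) /v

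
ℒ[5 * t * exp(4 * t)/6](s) 5/(6 * (s - 4)^2)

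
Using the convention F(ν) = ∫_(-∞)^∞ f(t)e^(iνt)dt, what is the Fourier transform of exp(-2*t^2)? sqrt(2)*sqrt(pi)*exp(-ν^2/8)/2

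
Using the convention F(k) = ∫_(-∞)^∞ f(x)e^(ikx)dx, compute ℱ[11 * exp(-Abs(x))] 22/(k^2 + 1)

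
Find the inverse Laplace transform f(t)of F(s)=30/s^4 5 * t^3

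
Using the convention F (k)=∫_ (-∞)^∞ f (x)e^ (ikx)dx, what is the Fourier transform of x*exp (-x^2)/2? I*sqrt (pi)*k*exp (-k^2/4)/4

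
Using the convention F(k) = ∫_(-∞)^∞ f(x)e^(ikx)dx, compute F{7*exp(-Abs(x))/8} 7/(4*(k^2 + 1))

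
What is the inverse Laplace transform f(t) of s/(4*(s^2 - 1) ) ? cosh(t) /4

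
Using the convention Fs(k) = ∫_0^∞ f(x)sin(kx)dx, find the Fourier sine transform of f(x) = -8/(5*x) -4*pi/5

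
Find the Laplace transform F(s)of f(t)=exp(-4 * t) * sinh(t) 1/((s+4)^2 - 1)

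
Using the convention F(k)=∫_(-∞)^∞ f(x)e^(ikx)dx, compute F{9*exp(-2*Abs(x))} 36/(k^2+4)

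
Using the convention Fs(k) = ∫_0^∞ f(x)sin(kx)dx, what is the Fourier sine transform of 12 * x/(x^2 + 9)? 6 * pi * exp(-3 * k)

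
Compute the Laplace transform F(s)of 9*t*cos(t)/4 9*(s^2-1)/(4*(s^2 + 1)^2)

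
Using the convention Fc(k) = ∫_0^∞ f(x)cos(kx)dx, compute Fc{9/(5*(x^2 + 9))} 3*pi*exp(-3*k)/10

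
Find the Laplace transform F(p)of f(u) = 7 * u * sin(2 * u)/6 14 * p/(3 * (p^2 + 4)^2)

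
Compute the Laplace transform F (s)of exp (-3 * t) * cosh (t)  (s + 3)/ ( (s + 3)^2 - 1)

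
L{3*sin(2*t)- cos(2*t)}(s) 6/(s^2+4)- s/(s^2+4)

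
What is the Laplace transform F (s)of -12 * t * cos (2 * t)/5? 12 * (4 - s^2)/ (5 * (s^2 + 4)^2)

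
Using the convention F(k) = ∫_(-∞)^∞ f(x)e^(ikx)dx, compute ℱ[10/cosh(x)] 10 * pi/cosh(pi * k/2)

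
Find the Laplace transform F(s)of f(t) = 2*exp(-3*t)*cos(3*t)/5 2*(s + 3)/(5*((s + 3)^2 + 9))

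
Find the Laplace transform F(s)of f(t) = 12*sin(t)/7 12/(7*(s^2+1))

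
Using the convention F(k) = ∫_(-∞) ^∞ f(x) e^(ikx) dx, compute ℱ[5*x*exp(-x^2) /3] 5*I*sqrt(pi)*k*exp(-k^2/4) /6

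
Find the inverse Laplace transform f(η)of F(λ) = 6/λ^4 η^3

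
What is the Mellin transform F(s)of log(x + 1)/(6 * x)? -pi * csc(pi * s)/(6 * s - 6)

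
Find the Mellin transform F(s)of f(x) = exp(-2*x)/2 gamma(s)/(2*2^s)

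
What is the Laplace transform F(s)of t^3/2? 3/s^4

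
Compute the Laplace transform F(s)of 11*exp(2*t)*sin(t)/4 11/(4*((s - 2)^2+1))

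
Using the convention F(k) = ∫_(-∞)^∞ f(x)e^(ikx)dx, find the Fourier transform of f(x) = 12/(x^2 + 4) 6*pi*exp(-2*Abs(k))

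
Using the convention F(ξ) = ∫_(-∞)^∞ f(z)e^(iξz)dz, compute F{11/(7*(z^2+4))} 11*pi*exp(-2*Abs(ξ))/14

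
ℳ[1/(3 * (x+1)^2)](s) (-pi * s+pi)/(3 * sin(pi * s))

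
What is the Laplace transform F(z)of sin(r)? 1/(z^2 + 1)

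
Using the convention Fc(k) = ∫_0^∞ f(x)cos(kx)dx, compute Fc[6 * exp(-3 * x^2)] sqrt(3) * sqrt(pi) * exp(-k^2/12)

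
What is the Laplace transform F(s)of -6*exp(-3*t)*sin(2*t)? -12/((s+3)^2+4)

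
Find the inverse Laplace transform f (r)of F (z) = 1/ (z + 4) exp (-4 * r)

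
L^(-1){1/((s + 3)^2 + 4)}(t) exp(-3*t)*sin(2*t)/2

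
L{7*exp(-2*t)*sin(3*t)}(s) 21/((s + 2)^2 + 9)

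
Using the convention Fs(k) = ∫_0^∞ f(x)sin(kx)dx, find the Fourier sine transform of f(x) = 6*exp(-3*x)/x 6*atan(k/3)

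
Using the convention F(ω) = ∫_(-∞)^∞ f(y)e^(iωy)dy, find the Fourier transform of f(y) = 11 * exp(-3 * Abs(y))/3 22/(ω^2+9)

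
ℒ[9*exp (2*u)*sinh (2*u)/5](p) 18/ (5*p*(p - 4))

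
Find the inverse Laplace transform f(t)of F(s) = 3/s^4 t^3/2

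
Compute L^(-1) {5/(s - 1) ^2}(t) 5*t*exp(t) 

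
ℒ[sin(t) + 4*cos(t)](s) 4*s/(s^2 + 1) + 1/(s^2 + 1)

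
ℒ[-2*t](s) -2/s^2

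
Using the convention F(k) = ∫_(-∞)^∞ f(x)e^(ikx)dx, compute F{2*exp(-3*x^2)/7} 2*sqrt(3)*sqrt(pi)*exp(-k^2/12)/21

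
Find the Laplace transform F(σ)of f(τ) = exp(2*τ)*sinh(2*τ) 2/(σ*(σ - 4))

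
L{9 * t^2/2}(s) 9/s^3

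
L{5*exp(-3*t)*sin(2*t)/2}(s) 5/((s + 3)^2 + 4)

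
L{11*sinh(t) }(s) 11/(s^2-1) 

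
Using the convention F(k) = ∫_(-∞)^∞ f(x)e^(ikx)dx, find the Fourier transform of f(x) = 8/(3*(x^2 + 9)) 8*pi*exp(-3*Abs(k))/9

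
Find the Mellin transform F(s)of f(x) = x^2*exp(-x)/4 gamma(s + 2)/4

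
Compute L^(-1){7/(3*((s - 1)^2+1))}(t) 7*exp(t)*sin(t)/3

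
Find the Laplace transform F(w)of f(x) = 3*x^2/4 3/(2*w^3)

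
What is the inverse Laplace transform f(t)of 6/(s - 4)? 6 * exp(4 * t)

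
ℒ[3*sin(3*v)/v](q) 3*atan(3/q)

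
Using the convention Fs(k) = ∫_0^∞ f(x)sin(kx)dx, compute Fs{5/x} 5*pi/2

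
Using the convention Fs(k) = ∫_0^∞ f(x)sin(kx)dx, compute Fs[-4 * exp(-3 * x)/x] -4 * atan(k/3)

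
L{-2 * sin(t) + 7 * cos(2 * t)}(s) 7 * s/(s^2 + 4)-2/(s^2 + 1)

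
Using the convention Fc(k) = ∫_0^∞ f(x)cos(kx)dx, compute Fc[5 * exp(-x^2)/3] 5 * sqrt(pi) * exp(-k^2/4)/6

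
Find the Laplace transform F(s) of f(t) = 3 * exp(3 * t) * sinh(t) 3/((s - 3) ^2 - 1) 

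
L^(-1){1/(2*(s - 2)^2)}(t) t*exp(2*t)/2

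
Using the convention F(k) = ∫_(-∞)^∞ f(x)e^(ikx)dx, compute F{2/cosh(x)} 2*pi/cosh(pi*k/2)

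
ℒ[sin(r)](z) 1/(z^2+1)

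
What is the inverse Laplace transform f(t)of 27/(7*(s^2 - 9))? 9*sinh(3*t)/7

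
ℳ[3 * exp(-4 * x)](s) 3 * gamma(s)/4^s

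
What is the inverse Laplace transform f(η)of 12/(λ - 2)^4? 2*η^3*exp(2*η)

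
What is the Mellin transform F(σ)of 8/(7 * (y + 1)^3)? 4 * pi * (σ - 2) * (σ - 1)/(7 * sin(pi * σ))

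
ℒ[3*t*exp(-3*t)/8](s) 3/(8*(s + 3)^2)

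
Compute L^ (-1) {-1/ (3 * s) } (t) -1/3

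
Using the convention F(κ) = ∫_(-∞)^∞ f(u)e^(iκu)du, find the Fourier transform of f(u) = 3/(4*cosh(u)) 3*pi/(4*cosh(pi*κ/2))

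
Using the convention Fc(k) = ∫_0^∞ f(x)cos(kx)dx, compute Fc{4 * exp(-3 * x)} 12/(k^2 + 9)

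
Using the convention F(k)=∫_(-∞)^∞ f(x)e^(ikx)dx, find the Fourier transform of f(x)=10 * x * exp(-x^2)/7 5 * I * sqrt(pi) * k * exp(-k^2/4)/7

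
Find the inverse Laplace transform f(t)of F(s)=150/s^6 5 * t^5/4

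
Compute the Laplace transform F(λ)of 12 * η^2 24/λ^3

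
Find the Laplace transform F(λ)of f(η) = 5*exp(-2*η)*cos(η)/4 5*(λ + 2)/(4*((λ + 2)^2 + 1))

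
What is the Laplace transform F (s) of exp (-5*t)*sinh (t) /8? 1/ (8*( (s + 5) ^2-1) ) 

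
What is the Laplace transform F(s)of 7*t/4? 7/(4*s^2)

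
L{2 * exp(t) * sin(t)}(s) 2/((s - 1)^2 + 1)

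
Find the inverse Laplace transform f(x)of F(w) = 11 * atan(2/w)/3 11 * sin(2 * x)/(3 * x)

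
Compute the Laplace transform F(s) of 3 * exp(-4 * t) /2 3/(2 * (s + 4) ) 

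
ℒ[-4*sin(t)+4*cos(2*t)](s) 4*s/(s^2+4) - 4/(s^2+1)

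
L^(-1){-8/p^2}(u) -8*u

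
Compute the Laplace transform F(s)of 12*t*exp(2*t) 12/(s - 2)^2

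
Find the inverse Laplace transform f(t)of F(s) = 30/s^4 5 * t^3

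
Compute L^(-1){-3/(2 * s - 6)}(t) -3 * exp(3 * t)/2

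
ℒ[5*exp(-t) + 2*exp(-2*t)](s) 2/(s + 2) + 5/(s + 1)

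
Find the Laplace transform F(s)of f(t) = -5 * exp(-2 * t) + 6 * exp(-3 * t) 6/(s + 3) - 5/(s + 2)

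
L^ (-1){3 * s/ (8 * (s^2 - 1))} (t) 3 * cosh (t)/8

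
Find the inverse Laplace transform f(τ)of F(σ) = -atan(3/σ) -sin(3*τ)/τ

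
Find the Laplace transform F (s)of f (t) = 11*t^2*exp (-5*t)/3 22/ (3*(s + 5)^3)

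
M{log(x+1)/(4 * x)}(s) -pi * csc(pi * s)/(4 * s - 4)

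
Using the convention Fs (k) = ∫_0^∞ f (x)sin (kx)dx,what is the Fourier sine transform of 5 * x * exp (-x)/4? 5 * k/ (2 * (k^2 + 1)^2)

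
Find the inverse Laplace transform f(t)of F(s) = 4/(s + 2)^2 4*t*exp(-2*t)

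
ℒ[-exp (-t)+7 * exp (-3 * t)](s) 7/ (s+3) - 1/ (s+1)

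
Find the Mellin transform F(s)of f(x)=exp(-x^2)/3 gamma(s/2)/6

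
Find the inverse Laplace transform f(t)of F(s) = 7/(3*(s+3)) 7*exp(-3*t)/3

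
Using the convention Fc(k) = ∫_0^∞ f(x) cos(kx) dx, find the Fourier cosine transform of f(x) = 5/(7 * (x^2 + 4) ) 5 * pi * exp(-2 * k) /28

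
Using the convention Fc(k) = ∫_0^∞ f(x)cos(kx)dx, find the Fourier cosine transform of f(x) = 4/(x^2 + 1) 2*pi*exp(-k)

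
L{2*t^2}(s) 4/s^3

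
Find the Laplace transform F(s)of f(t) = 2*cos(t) 2*s/(s^2 + 1)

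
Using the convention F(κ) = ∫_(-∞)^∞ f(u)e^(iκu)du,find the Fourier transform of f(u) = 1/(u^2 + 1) pi*exp(-Abs(κ))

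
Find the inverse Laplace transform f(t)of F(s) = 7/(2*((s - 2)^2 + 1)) 7*exp(2*t)*sin(t)/2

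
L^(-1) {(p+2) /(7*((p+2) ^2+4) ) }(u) exp(-2*u)*cos(2*u) /7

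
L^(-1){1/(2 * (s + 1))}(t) exp(-t)/2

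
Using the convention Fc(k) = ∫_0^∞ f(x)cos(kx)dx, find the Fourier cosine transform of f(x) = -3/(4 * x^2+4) -3 * pi * exp(-k)/8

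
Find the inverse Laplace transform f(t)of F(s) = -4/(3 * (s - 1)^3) -2 * t^2 * exp(t)/3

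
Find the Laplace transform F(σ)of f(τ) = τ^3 6/σ^4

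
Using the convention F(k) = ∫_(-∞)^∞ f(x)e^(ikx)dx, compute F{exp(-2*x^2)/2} sqrt(2)*sqrt(pi)*exp(-k^2/8)/4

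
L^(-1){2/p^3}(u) u^2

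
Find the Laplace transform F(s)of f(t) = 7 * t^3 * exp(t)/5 42/(5 * (s - 1)^4)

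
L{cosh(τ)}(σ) σ/(σ^2 - 1)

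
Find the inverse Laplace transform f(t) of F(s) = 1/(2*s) 1/2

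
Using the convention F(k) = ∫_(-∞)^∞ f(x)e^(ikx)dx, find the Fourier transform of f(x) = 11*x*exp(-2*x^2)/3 11*sqrt(2)*I*sqrt(pi)*k*exp(-k^2/8)/24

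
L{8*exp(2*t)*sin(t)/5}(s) 8/(5*((s - 2)^2 + 1))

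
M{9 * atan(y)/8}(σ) -9 * pi * sec(pi * σ/2)/(16 * σ)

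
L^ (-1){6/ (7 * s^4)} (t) t^3/7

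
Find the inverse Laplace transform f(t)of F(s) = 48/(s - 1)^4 8*t^3*exp(t)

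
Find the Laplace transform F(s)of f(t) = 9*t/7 9/(7*s^2)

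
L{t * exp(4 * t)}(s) (s - 4)^(-2)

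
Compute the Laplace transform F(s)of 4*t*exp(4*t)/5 4/(5*(s - 4)^2)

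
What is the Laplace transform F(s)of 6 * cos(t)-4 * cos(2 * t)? 6 * s/(s^2+1)-4 * s/(s^2+4)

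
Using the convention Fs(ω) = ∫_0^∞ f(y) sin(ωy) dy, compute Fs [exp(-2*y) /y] atan(ω/2) 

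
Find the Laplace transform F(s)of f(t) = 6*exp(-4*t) 6/(s+4)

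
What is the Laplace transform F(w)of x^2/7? 2/(7 * w^3)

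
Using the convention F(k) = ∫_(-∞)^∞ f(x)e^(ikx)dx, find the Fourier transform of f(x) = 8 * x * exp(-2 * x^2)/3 sqrt(2) * I * sqrt(pi) * k * exp(-k^2/8)/3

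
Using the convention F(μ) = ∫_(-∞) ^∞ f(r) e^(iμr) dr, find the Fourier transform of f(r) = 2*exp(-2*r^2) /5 sqrt(2)*sqrt(pi)*exp(-μ^2/8) /5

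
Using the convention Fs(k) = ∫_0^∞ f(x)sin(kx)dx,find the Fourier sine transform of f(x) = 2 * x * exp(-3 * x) 12 * k/(k^2 + 9)^2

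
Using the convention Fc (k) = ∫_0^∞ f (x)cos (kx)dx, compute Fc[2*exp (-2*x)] 4/ (k^2 + 4)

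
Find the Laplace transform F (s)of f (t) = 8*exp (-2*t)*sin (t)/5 8/ (5*( (s + 2)^2 + 1))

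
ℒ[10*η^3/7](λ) 60/(7*λ^4)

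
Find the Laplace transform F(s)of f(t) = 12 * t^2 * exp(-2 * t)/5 24/(5 * (s + 2)^3)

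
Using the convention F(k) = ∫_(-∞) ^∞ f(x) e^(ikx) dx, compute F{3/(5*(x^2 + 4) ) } 3*pi*exp(-2*Abs(k) ) /10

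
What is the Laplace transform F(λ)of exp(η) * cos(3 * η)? (λ - 1)/((λ - 1)^2 + 9)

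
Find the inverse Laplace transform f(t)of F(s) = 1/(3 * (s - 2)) exp(2 * t)/3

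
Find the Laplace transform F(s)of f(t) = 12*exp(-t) 12/(s + 1)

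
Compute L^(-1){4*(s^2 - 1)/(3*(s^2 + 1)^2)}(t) 4*t*cos(t)/3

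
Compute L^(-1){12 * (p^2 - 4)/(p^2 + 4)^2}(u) 12 * u * cos(2 * u)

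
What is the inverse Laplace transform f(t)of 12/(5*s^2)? 12*t/5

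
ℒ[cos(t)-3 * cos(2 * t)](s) s/(s^2+1)-3 * s/(s^2+4)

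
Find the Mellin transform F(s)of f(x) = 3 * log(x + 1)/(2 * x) -3 * pi * csc(pi * s)/(2 * s - 2)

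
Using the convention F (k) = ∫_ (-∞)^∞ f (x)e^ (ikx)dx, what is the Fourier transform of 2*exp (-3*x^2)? 2*sqrt (3)*sqrt (pi)*exp (-k^2/12)/3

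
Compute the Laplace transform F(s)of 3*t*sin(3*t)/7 18*s/(7*(s^2 + 9)^2)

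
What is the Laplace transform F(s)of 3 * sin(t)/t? 3 * atan(1/s)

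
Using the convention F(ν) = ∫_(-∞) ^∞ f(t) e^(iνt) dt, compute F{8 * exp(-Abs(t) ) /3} 16/(3 * (ν^2 + 1) ) 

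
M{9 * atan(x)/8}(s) -9 * pi * sec(pi * s/2)/(16 * s)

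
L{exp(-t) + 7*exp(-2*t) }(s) 7/(s + 2) + 1/(s + 1) 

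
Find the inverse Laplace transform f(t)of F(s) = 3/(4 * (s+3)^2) 3 * t * exp(-3 * t)/4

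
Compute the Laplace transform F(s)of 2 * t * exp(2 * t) 2/(s - 2)^2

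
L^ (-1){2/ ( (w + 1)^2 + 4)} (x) exp (-x)*sin (2*x)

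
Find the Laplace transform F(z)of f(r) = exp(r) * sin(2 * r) 2/((z - 1)^2+4)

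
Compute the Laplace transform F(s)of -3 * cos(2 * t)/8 -3 * s/(8 * s^2+32)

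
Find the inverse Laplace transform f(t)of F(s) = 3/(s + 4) 3 * exp(-4 * t)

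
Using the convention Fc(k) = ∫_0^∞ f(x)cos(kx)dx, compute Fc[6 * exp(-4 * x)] 24/(k^2 + 16)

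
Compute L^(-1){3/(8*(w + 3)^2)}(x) 3*x*exp(-3*x)/8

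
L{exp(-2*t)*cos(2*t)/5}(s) (s + 2)/(5*((s + 2)^2 + 4))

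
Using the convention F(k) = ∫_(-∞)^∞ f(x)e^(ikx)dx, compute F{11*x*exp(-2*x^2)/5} 11*sqrt(2)*I*sqrt(pi)*k*exp(-k^2/8)/40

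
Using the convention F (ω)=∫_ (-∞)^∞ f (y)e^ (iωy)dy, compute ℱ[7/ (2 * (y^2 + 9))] 7 * pi * exp (-3 * Abs (ω))/6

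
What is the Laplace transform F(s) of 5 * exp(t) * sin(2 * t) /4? 5/(2 * ((s - 1) ^2 + 4) ) 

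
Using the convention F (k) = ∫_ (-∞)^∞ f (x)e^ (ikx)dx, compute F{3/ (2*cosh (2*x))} 3*pi/ (4*cosh (pi*k/4))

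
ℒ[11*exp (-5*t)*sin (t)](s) 11/ ( (s + 5)^2 + 1)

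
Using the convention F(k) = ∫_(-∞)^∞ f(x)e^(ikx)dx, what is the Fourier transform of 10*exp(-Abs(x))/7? 20/(7*(k^2 + 1))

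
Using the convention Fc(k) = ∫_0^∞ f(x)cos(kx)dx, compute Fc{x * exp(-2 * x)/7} (4 - k^2)/(7 * (k^2 + 4)^2)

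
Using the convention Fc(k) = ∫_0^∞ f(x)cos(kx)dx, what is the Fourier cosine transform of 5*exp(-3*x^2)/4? 5*sqrt(3)*sqrt(pi)*exp(-k^2/12)/24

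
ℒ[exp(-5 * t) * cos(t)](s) (s + 5) /((s + 5) ^2 + 1) 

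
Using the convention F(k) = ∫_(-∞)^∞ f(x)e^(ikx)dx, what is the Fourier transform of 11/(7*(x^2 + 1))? 11*pi*exp(-Abs(k))/7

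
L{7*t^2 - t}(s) 14/s^3 - 1/s^2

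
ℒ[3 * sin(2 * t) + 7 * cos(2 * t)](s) 7 * s/(s^2 + 4) + 6/(s^2 + 4)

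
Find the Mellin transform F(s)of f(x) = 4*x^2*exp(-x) 4*gamma(s + 2)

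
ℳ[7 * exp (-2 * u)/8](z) 7 * gamma (z)/ (8 * 2^z)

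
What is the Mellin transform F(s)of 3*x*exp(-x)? 3*gamma(s + 1)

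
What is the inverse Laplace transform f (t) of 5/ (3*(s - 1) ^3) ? 5*t^2*exp (t) /6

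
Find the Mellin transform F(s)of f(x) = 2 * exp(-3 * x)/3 2 * gamma(s)/(3 * 3^s)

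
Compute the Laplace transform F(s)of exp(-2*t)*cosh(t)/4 (s + 2)/(4*((s + 2)^2 - 1))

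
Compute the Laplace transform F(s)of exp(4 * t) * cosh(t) (s - 4)/((s - 4)^2 - 1)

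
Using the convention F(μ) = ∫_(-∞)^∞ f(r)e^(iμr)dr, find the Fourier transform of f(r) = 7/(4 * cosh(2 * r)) 7 * pi/(8 * cosh(pi * μ/4))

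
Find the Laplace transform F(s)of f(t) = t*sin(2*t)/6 2*s/(3*(s^2 + 4)^2)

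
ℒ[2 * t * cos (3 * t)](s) 2 * (s^2 - 9)/ (s^2+9)^2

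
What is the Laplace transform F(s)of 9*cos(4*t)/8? 9*s/(8*(s^2+16))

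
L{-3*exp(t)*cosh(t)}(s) 3*(1 - s)/(s*(s - 2))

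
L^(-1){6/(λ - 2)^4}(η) η^3 * exp(2 * η)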